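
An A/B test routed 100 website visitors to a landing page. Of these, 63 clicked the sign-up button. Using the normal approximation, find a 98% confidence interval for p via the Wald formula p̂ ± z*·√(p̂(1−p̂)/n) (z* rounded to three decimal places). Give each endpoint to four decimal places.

(0.5177, 0.7423)

The sample proportion is 63/100 = 0.63000.
SE = √(p̂(1−p̂)/n) = √(0.233100/100) = 0.048280.
The 98% critical value is z* = 2.326.
Margin of error: 2.326 × 0.048280 = 0.11230.
CI: 0.63000 ± 0.11230 = (0.5177, 0.7423).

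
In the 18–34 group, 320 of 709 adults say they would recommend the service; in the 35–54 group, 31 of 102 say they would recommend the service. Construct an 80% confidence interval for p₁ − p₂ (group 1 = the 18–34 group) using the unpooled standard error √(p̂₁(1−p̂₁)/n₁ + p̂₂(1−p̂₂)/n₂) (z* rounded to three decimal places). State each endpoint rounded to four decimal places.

(0.0843, 0.2105)

p̂₁ = 0.45134, p̂₂ = 0.30392, so the observed difference is 0.14742.
SE = √(0.000349270 + 0.002074051) = √0.002423321 = 0.049227.
The 80% critical value is z* = 1.282. Margin = 1.282·0.049227 = 0.06311.
Interval: 0.14742 ± 0.06311 → (0.0843, 0.2105).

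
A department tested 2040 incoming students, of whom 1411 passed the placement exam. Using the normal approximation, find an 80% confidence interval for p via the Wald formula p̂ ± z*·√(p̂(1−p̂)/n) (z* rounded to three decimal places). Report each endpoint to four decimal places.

p̂ = 1411/2040 = 0.69167.
SE = √(p̂(1−p̂)/n) = √(0.213264/2040) = 0.010225.
z* = 1.282 at the 80% level.
Margin of error: 1.282 × 0.010225 = 0.01311.
Interval: 0.69167 ± 0.01311 → (0.6786, 0.7048).

(0.6786, 0.7048)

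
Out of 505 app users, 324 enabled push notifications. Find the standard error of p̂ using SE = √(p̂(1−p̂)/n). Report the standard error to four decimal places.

Sample proportion p̂ = 324/505 = 0.64158.
p̂(1−p̂) = 0.64158·0.35842 = 0.229955.
SE = √(0.229955/505) = 0.0213.

SE = 0.0213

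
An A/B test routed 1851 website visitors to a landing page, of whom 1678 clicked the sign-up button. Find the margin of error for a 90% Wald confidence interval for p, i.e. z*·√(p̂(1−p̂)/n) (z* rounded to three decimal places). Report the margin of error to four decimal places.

ME = 0.0111

With x = 1678 successes in n = 1851, p̂ = 0.90654.
SE = √(p̂(1−p̂)/n) = √(0.084728/1851) = 0.006766.
The 90% critical value is z* = 1.645.
So ME = 0.0111.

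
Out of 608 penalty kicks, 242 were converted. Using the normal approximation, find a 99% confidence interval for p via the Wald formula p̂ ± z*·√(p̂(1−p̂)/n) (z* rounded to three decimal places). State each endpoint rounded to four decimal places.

p̂ = 242/608 = 0.39803.
Standard error of p̂: √(0.239601/608) = √0.000394081 = 0.019851.
z* = 2.576 at the 99% level.
Margin = 2.576·0.019851 = 0.05114.
Interval: 0.39803 ± 0.05114 → (0.3469, 0.4492).

(0.3469, 0.4492)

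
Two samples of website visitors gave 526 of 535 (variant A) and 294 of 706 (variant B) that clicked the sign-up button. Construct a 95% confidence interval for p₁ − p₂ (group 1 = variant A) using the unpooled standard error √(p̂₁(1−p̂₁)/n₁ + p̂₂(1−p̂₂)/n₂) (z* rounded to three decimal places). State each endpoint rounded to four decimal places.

(0.5288, 0.6047)

p̂₁ = 526/535 = 0.98318, p̂₂ = 294/706 = 0.41643; p̂₁ − p̂₂ = 0.56675.
SE = √(0.000030915 + 0.000344216) = √0.000375131 = 0.019368.
The 95% critical value is z* = 1.960. Margin of error = 0.03796.
CI: 0.56675 ± 0.03796 = (0.5288, 0.6047).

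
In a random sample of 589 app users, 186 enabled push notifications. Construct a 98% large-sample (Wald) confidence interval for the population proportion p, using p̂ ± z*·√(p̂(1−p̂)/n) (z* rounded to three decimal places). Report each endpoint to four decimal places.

(0.2712, 0.3603)

Sample proportion p̂ = 186/589 = 0.31579.
Standard error of p̂: √(0.216066/589) = √0.000366836 = 0.019153.
z* = 2.326 at the 98% level.
Margin = 2.326·0.019153 = 0.04455.
Interval: 0.31579 ± 0.04455 → (0.2712, 0.3603).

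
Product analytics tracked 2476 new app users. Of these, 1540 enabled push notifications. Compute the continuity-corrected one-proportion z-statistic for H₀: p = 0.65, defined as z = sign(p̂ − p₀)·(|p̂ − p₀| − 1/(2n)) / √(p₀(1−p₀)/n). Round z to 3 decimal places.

z = -2.903

p̂ = 1540/2476 = 0.62197. p̂ − p₀ = -0.028029.
Continuity correction 1/(2n) = 1/4952 = 0.000202.
Corrected numerator: |-0.028029| − 0.000202 = 0.027827.
Null standard error: √(0.65·0.35/2476) = √0.000091882 = 0.009586.
z = −0.027827/0.009586 = -2.903.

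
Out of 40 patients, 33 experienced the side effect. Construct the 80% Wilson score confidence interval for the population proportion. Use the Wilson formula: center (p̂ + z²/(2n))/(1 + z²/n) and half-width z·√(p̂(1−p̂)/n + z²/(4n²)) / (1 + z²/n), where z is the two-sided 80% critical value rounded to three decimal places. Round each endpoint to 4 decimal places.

p̂ = 33/40 = 0.82500; z = 1.282, so z² = 1.643524.
Denominator 1 + z²/n = 1 + 1.643524/40 = 1.041088.
Center = (0.82500 + 0.020544)/1.041088 = 0.81217.
Radicand: p̂(1−p̂)/n + z²/(4n²) = 0.003609375 + 0.000256801 = 0.003866176.
Half-width = z·√(radicand)/denom = 1.282·0.062179/1.041088 = 0.07657.
So the interval runs from 0.7356 to 0.8887.

(0.7356, 0.8887)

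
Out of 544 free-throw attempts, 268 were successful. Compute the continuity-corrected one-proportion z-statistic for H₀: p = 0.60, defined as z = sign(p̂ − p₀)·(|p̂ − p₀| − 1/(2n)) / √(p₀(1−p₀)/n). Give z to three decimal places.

Sample proportion p̂ = 268/544 = 0.49265. p̂ − p₀ = -0.107353.
Continuity correction 1/(2n) = 1/1088 = 0.000919.
Corrected numerator: |-0.107353| − 0.000919 = 0.106434.
Null standard error: √(0.60·0.40/544) = √0.000441176 = 0.021004.
z = (−)0.106434/0.021004 = -5.067.

z = -5.067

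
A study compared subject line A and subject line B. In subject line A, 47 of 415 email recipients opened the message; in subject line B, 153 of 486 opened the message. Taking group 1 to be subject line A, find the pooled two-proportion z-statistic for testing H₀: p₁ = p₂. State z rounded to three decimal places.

z = -7.257

Sample proportions: p̂₁ = 47/415 = 0.11325 and p̂₂ = 153/486 = 0.31481.
Pooled p̂ = (47+153)/(415+486) = 200/901 = 0.22198.
SE = √[p̂(1−p̂)(1/n₁+1/n₂)] = √[0.22198·0.77802·(1/415+1/486)] ≈ 0.027776.
z = -0.20156/0.027776 = -7.257.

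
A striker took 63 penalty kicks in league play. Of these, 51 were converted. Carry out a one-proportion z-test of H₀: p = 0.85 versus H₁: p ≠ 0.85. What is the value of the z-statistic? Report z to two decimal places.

With x = 51 successes in n = 63, p̂ = 0.80952.
SE₀ = √(0.85·0.15/63) = 0.044987.
z = (0.80952 − 0.85)/0.044987 = -0.04048/0.044987 = -0.90.

z = -0.90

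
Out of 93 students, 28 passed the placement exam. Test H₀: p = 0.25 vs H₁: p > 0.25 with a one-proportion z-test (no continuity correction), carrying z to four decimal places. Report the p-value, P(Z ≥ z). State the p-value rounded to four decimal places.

p-value = 0.1277

With x = 28 successes in n = 93, p̂ = 0.30108.
Null standard error: √(0.25·0.75/93) = √0.002016129 = 0.044901.
z = (p̂ − p₀)/SE = (28/93 − 0.25)/0.044901 ≈ 1.1375.
p-value = P(Z ≥ z) with z = 1.1375 → 0.1277.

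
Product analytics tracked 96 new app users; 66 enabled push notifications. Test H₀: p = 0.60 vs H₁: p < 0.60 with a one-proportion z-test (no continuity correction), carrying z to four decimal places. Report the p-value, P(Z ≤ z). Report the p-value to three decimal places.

p-value = 0.960

The sample proportion is 66/96 = 0.68750.
SE₀ = √(0.60·0.40/96) = 0.050000.
z = (p̂ − p₀)/SE = (66/96 − 0.60)/0.050000 ≈ 1.7500.
p-value = P(Z ≤ z) with z = 1.7500 → 0.960.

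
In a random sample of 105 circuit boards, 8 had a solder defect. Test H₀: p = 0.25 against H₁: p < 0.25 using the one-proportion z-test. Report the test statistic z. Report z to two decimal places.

z = -4.11

With x = 8 successes in n = 105, p̂ = 0.07619.
Null standard error: √(0.25·0.75/105) = √0.001785714 = 0.042258.
z = (0.07619 − 0.25)/0.042258 = -0.17381/0.042258 = -4.11.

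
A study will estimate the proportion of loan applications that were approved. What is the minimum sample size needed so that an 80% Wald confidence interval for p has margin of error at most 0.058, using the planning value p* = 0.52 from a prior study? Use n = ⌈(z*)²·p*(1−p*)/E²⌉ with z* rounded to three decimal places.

The 80% critical value is z* = 1.282.
p*(1−p*) = 0.2496.
Required n before rounding: 1.643524 × 0.2496 / 0.058² = 121.945.
⌈121.945⌉ = 122.

n = 122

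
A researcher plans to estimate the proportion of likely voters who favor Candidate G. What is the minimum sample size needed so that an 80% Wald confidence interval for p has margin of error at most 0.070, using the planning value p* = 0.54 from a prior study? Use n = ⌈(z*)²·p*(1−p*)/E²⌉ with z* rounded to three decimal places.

n = 84

The 80% critical value is z* = 1.282.
p*(1−p*) = 0.2484.
(z*)²·p*(1−p*)/E² = 1.643524·0.2484/0.004900 = 83.317.
Rounding up, n = 84.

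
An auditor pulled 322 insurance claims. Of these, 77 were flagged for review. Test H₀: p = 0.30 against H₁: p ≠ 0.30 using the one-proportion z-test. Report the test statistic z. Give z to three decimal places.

With x = 77 successes in n = 322, p̂ = 0.23913.
Under H₀, SE = √(p₀(1−p₀)/n) = √(0.30·0.70/322) = √0.000652174 = 0.025538.
Test statistic: z = -0.06087/0.025538 = -2.384.

z = -2.384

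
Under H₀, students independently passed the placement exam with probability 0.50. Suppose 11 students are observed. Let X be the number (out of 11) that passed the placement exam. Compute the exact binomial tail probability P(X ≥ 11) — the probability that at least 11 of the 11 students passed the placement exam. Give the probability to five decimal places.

X ~ Binomial(n=11, p=0.50).
P(X ≥ 11) = C(11,11)·0.50^11·0.50^0.
= 0.000488 = 0.00049.

P = 0.00049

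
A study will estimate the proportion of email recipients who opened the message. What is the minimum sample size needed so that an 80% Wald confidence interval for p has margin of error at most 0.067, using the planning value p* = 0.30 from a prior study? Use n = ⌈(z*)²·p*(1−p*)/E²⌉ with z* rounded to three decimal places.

n = 77

z* = 1.282 at the 80% level.
p*(1−p*) = 0.2100.
(z*)²·p*(1−p*)/E² = 1.643524·0.2100/0.004489 = 76.886.
Rounding up, n = 77.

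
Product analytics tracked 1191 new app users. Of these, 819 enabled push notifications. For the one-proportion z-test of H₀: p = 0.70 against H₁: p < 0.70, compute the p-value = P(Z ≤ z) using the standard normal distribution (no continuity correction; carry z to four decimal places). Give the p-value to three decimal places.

p-value = 0.176

With x = 819 successes in n = 1191, p̂ = 0.68766.
SE₀ = √(0.70·0.30/1191) = 0.013279.
Test statistic (full precision, shown to 4 dp): z = (819/1191 − 0.70)/SE₀ ≈ -0.9295.
From the standard normal, P(Z ≤ z) = 0.176.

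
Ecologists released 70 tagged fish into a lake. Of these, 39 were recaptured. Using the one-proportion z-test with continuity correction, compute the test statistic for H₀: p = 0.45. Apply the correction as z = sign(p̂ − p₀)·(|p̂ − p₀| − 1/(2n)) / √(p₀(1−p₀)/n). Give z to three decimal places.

z = 1.682

With x = 39 successes in n = 70, p̂ = 0.55714. p̂ − p₀ = 0.107143.
1/(2n) = 0.007143.
Corrected numerator: |0.107143| − 0.007143 = 0.100000.
Null standard error: √(0.45·0.55/70) = √0.003535714 = 0.059462.
z = +0.100000/0.059462 = 1.682.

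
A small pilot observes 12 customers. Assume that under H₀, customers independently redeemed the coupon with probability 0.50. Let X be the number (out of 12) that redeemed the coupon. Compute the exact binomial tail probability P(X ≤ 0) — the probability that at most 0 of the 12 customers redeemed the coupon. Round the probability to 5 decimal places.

X is binomial with n = 12 and p = 0.50.
P(X ≤ 0) = C(12,0)·0.50^0·0.50^12.
= 0.000244 = 0.00024.

P = 0.00024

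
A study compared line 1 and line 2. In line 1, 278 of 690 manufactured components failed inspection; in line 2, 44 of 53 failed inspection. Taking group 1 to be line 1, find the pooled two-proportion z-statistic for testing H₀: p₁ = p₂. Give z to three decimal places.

z = -6.049

Sample proportions: p̂₁ = 278/690 = 0.40290 and p̂₂ = 44/53 = 0.83019.
Pooled p̂ = (278+44)/(690+53) = 322/743 = 0.43338.
SE = √[p̂(1−p̂)(1/n₁+1/n₂)] = √[0.43338·0.56662·(1/690+1/53)] ≈ 0.070634.
z = (p̂₁ − p̂₂)/SE = (0.40290 − 0.83019)/0.070634 = -0.42729/0.070634 = -6.049.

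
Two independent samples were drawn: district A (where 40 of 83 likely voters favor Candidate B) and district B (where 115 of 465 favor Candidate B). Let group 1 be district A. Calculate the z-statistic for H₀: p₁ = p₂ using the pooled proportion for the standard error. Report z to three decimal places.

z = 4.372

Sample proportions: p̂₁ = 40/83 = 0.48193 and p̂₂ = 115/465 = 0.24731.
Pooled p̂ = (40+115)/(83+465) = 155/548 = 0.28285.
Pooled SE = √[0.2028445·0.01419873] ≈ 0.053667.
z = (p̂₁ − p̂₂)/SE = (0.48193 − 0.24731)/0.053667 = 0.23462/0.053667 = 4.372.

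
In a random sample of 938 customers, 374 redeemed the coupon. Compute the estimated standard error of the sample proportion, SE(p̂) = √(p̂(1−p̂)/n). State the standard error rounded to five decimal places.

With x = 374 successes in n = 938, p̂ = 0.39872.
p̂(1−p̂) = 0.239742.
SE = √(0.239742/938) = √0.000255588 = 0.01599.

SE = 0.01599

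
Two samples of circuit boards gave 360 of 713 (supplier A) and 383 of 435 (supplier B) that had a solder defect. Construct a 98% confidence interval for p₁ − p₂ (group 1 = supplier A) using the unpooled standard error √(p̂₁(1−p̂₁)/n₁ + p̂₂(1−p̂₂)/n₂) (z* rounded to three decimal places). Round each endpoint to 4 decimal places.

(-0.4322, -0.3189)

p̂₁ = 360/713 = 0.50491, p̂₂ = 383/435 = 0.88046; p̂₁ − p̂₂ = -0.37555.
Unpooled SE = √(p̂₁(1−p̂₁)/n₁ + p̂₂(1−p̂₂)/n₂) = √(0.000350597 + 0.000241955) = 0.024342.
The 98% critical value is z* = 2.326. Margin = 2.326·0.024342 = 0.05662.
Interval: -0.37555 ± 0.05662 → (-0.4322, -0.3189).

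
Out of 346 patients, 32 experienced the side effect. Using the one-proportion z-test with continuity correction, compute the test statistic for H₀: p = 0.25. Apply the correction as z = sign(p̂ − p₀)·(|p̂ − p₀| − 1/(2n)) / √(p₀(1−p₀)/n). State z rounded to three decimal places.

p̂ = 32/346 = 0.09249. p̂ − p₀ = -0.157514.
Continuity correction 1/(2n) = 1/692 = 0.001445.
Corrected numerator: |-0.157514| − 0.001445 = 0.156069.
Under H₀, SE = √(p₀(1−p₀)/n) = √(0.25·0.75/346) = √0.000541908 = 0.023279.
z = (−)0.156069/0.023279 = -6.704.

z = -6.704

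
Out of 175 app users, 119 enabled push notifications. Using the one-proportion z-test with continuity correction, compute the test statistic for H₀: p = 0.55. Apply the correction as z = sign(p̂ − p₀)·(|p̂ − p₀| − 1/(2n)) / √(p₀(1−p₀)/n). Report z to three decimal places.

Sample proportion p̂ = 119/175 = 0.68000. p̂ − p₀ = 0.130000.
Continuity correction 1/(2n) = 1/350 = 0.002857.
Corrected numerator: |0.130000| − 0.002857 = 0.127143.
Under H₀, SE = √(p₀(1−p₀)/n) = √(0.55·0.45/175) = √0.001414286 = 0.037607.
z = +0.127143/0.037607 = 3.381.

z = 3.381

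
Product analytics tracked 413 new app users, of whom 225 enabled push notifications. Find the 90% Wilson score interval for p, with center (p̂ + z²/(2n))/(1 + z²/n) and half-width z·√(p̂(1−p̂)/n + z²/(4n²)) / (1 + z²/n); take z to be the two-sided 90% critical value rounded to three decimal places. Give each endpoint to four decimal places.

(0.5043, 0.5847)

Here p̂ = 225/413 = 0.54479 and z = 1.645 (z² = 2.706025).
Denominator 1 + z²/n = 1 + 2.706025/413 = 1.006552.
Adjusted center: (0.54479 + z²/(2n))/1.006552 = 0.54450.
Radicand: p̂(1−p̂)/n + z²/(4n²) = 0.000600468 + 0.000003966 = 0.000604434.
Half-width = z·√(radicand)/denom = 1.645·0.024585/1.006552 = 0.04018.
CI: 0.54450 ± 0.04018 = (0.5043, 0.5847).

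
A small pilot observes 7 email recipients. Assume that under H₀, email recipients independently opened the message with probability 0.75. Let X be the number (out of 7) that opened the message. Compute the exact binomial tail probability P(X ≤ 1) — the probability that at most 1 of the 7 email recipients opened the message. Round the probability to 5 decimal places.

X is binomial with n = 7 and p = 0.75.
P(X ≤ 1) = C(7,0)·0.75^0·0.25^7 + C(7,1)·0.75^1·0.25^6.
= 0.000061 + 0.001282 = 0.00134.

P = 0.00134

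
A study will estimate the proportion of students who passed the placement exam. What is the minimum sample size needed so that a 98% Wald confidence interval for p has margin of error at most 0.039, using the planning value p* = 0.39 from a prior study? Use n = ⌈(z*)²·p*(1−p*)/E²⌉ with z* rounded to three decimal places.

n = 847

For 98% confidence, z* = 2.326.
p*(1−p*) = 0.39·0.61 = 0.2379.
(z*)²·p*(1−p*)/E² = 5.410276·0.2379/0.001521 = 846.223.
Rounding up, n = 847.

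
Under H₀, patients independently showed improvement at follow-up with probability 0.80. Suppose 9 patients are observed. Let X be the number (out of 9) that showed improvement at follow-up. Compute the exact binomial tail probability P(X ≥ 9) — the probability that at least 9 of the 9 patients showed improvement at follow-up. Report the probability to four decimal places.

X is binomial with n = 9 and p = 0.80.
P(X ≥ 9) = C(9,9)·0.80^9·0.20^0.
= 0.134218 = 0.1342.

P = 0.1342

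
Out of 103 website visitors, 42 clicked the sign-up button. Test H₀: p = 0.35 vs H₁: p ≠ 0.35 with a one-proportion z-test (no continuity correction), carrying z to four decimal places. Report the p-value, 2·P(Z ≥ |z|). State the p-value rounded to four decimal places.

The sample proportion is 42/103 = 0.40777.
Null standard error: √(0.35·0.65/103) = √0.002208738 = 0.046997.
z = (p̂ − p₀)/SE = (42/103 − 0.35)/0.046997 ≈ 1.2292.
From the standard normal, 2·P(Z ≥ |z|) = 0.2190.

p-value = 0.2190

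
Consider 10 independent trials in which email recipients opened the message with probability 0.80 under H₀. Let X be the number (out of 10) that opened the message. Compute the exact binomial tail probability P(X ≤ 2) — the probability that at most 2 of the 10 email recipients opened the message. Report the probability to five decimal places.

X is binomial with n = 10 and p = 0.80.
P(X ≤ 2) = C(10,0)·0.80^0·0.20^10 + C(10,1)·0.80^1·0.20^9 + C(10,2)·0.80^2·0.20^8.
= 0.000000 + 0.000004 + 0.000074 = 0.00008.

P = 0.00008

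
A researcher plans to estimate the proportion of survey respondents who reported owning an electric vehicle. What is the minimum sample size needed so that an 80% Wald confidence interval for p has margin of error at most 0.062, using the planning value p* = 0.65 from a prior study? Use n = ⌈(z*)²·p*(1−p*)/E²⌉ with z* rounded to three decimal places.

n = 98

For 80% confidence, z* = 1.282.
p*(1−p*) = 0.2275.
(z*)²·p*(1−p*)/E² = 1.643524·0.2275/0.003844 = 97.269.
Rounding up, n = 98.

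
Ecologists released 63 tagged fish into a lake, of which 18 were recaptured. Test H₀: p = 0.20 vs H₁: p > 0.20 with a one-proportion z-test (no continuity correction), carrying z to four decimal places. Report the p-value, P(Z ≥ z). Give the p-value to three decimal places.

p-value = 0.044

p̂ = 18/63 = 0.28571.
SE₀ = √(0.20·0.80/63) = 0.050395.
Test statistic (full precision, shown to 4 dp): z = (18/63 − 0.20)/SE₀ ≈ 1.7008.
From the standard normal, P(Z ≥ z) = 0.044.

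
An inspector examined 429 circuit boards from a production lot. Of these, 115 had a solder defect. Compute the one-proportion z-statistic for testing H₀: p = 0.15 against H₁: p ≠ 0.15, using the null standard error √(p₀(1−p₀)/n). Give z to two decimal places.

z = 6.85

With x = 115 successes in n = 429, p̂ = 0.26807.
Null standard error: √(0.15·0.85/429) = √0.000297203 = 0.017240.
Test statistic: z = 0.11807/0.017240 = 6.85.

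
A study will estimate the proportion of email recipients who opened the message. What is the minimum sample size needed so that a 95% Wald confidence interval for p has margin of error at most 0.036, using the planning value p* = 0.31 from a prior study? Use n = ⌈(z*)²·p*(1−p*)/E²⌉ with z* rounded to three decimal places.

n = 635

z* = 1.960 at the 95% level.
p*(1−p*) = 0.31·0.69 = 0.2139.
Required n before rounding: 3.841600 × 0.2139 / 0.036² = 634.042.
Rounding up, n = 635.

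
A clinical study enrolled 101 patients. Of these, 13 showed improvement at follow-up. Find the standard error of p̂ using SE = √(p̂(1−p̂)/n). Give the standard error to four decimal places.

SE = 0.0333

Sample proportion p̂ = 13/101 = 0.12871.
p̂(1−p̂) = 0.112144.
SE = √(0.112144/101) = 0.0333.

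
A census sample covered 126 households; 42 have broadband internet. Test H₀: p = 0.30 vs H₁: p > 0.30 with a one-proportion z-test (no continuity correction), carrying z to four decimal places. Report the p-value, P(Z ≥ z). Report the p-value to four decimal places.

Sample proportion p̂ = 42/126 = 0.33333.
SE₀ = √(0.30·0.70/126) = 0.040825.
Test statistic (full precision, shown to 4 dp): z = (42/126 − 0.30)/SE₀ ≈ 0.8165.
p-value = P(Z ≥ z) with z = 0.8165 → 0.2071.

p-value = 0.2071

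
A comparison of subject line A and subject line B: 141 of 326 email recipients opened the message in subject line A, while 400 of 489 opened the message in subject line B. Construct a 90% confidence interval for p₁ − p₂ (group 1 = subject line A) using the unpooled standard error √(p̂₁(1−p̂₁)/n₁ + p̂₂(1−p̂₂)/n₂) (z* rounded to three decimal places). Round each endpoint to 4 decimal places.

(-0.4390, -0.3320)

p̂₁ = 141/326 = 0.43252, p̂₂ = 400/489 = 0.81800; p̂₁ − p̂₂ = -0.38548.
SE = √(0.000752901 + 0.000304455) = √0.001057356 = 0.032517.
z* = 1.645 at the 90% level. Margin = 1.645·0.032517 = 0.05349.
So the interval runs from -0.4390 to -0.3320.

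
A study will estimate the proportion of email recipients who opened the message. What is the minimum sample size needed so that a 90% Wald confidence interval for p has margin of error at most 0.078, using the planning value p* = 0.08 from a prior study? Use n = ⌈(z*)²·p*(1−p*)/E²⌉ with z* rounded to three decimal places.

For 90% confidence, z* = 1.645.
p*(1−p*) = 0.0736.
Required n before rounding: 2.706025 × 0.0736 / 0.078² = 32.736.
⌈32.736⌉ = 33.

n = 33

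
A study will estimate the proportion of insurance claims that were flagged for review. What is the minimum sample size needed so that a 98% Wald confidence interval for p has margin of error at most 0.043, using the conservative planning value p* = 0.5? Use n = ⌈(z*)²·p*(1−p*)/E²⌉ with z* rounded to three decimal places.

n = 732

The 98% critical value is z* = 2.326.
p*(1−p*) = 0.50·0.50 = 0.2500.
Required n before rounding: 5.410276 × 0.2500 / 0.043² = 731.514.
⌈731.514⌉ = 732.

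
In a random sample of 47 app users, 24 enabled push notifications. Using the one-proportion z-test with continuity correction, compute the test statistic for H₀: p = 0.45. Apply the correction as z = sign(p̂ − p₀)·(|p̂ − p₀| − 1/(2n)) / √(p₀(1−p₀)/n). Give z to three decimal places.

p̂ = 24/47 = 0.51064. p̂ − p₀ = 0.060638.
Continuity correction 1/(2n) = 1/94 = 0.010638.
Corrected numerator: |0.060638| − 0.010638 = 0.050000.
SE₀ = √(0.45·0.55/47) = 0.072567.
z = (+)0.050000/0.072567 = 0.689.

z = 0.689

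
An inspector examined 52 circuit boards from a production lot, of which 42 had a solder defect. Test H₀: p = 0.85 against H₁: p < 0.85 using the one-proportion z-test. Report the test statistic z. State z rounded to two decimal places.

z = -0.85

p̂ = 42/52 = 0.80769.
SE₀ = √(0.85·0.15/52) = 0.049517.
Test statistic: z = -0.04231/0.049517 = -0.85.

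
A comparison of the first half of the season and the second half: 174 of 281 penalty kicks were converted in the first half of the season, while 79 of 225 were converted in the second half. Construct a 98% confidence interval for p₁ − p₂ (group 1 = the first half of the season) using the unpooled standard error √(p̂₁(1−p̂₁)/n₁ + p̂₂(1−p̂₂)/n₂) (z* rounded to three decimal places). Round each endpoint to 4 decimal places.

p̂₁ = 174/281 = 0.61922, p̂₂ = 79/225 = 0.35111; p̂₁ − p̂₂ = 0.26811.
SE = √(0.000839101 + 0.001012587) = √0.001851688 = 0.043031.
z* = 2.326 at the 98% level. Margin of error = 0.10009.
So the interval runs from 0.1680 to 0.3682.

(0.1680, 0.3682)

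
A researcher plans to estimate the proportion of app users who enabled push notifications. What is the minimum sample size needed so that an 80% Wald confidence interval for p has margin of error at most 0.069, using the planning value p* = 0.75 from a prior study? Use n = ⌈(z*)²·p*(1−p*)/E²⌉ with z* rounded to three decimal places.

n = 65

The 80% critical value is z* = 1.282.
p*(1−p*) = 0.1875.
(z*)²·p*(1−p*)/E² = 1.643524·0.1875/0.004761 = 64.726.
Rounding up, n = 65.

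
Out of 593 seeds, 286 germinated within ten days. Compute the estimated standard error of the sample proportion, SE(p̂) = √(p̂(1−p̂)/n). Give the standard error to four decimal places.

With x = 286 successes in n = 593, p̂ = 0.48229.
p̂(1−p̂) = 0.249686.
Dividing by n and taking the root: √0.000421056 = 0.0205.

SE = 0.0205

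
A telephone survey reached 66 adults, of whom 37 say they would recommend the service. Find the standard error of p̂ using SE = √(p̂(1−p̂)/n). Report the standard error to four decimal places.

SE = 0.0611

With x = 37 successes in n = 66, p̂ = 0.56061.
p̂(1−p̂) = 0.56061·0.43939 = 0.246326.
SE = √(0.246326/66) = 0.0611.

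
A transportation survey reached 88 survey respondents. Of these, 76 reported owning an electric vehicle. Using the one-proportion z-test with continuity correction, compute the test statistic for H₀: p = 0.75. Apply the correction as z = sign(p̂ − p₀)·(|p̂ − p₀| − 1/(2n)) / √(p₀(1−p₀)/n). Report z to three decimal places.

z = 2.339

The sample proportion is 76/88 = 0.86364. p̂ − p₀ = 0.113636.
Continuity correction 1/(2n) = 1/176 = 0.005682.
Corrected numerator: |0.113636| − 0.005682 = 0.107954.
SE₀ = √(0.75·0.25/88) = 0.046159.
z = (+)0.107954/0.046159 = 2.339.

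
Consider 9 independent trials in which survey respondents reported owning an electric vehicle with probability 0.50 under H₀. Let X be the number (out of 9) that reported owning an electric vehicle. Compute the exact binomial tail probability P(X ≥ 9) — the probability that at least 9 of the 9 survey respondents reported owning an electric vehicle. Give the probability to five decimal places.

P = 0.00195

X is binomial with n = 9 and p = 0.50.
P(X ≥ 9) = C(9,9)·0.50^9·0.50^0.
= 0.001953 = 0.00195.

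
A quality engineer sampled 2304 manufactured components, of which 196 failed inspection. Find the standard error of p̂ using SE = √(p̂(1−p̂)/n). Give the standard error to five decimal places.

p̂ = 196/2304 = 0.08507.
p̂(1−p̂) = 0.08507·0.91493 = 0.077833.
Dividing by n and taking the root: √0.000033782 = 0.00581.

SE = 0.00581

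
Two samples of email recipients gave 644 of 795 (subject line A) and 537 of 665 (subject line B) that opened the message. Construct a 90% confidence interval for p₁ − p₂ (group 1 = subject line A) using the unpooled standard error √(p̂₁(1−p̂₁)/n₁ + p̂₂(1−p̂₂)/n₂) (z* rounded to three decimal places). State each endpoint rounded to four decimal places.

p̂₁ = 644/795 = 0.81006, p̂₂ = 537/665 = 0.80752; p̂₁ − p̂₂ = 0.00254.
SE = √(0.000193536 + 0.000233733) = √0.000427269 = 0.020670.
The 90% critical value is z* = 1.645. Margin of error = 0.03400.
Interval: 0.00254 ± 0.03400 → (-0.0315, 0.0365).

(-0.0315, 0.0365)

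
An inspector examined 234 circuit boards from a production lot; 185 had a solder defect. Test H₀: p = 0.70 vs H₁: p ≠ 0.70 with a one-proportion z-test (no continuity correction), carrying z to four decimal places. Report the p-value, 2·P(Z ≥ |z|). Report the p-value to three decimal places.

p-value = 0.002

p̂ = 185/234 = 0.79060.
Null standard error: √(0.70·0.30/234) = √0.000897436 = 0.029957.
z = (p̂ − p₀)/SE = (185/234 − 0.70)/0.029957 ≈ 3.0243.
From the standard normal, 2·P(Z ≥ |z|) = 0.002.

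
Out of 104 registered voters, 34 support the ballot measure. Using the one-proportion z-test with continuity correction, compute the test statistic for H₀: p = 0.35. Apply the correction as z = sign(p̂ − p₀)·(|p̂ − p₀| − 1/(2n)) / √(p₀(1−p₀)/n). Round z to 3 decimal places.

With x = 34 successes in n = 104, p̂ = 0.32692. p̂ − p₀ = -0.023077.
Continuity correction 1/(2n) = 1/208 = 0.004808.
Corrected numerator: |-0.023077| − 0.004808 = 0.018269.
Null standard error: √(0.35·0.65/104) = √0.002187500 = 0.046771.
z = −0.018269/0.046771 = -0.391.

z = -0.391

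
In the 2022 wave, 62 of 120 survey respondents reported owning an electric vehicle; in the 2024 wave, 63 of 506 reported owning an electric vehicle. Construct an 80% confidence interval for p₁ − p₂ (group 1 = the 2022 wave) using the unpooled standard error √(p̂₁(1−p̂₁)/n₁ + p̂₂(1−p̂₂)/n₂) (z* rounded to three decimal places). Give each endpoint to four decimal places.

(0.3307, 0.4536)

p̂₁ = 62/120 = 0.51667, p̂₂ = 63/506 = 0.12451; p̂₁ − p̂₂ = 0.39216.
Unpooled SE = √(p̂₁(1−p̂₁)/n₁ + p̂₂(1−p̂₂)/n₂) = √(0.002081019 + 0.000215423) = 0.047921.
z* = 1.282 at the 80% level. Margin of error = 0.06143.
CI: 0.39216 ± 0.06143 = (0.3307, 0.4536).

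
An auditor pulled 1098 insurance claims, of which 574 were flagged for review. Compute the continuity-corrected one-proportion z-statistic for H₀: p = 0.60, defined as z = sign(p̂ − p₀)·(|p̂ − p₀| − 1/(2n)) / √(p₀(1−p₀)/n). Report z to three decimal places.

The sample proportion is 574/1098 = 0.52277. p̂ − p₀ = -0.077231.
1/(2n) = 0.000455.
Corrected numerator: |-0.077231| − 0.000455 = 0.076776.
SE₀ = √(0.60·0.40/1098) = 0.014784.
z = −0.076776/0.014784 = -5.193.

z = -5.193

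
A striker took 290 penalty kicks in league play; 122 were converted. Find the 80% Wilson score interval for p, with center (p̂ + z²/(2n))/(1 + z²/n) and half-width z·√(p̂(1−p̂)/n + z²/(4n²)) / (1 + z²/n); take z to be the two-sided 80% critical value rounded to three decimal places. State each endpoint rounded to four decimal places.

Here p̂ = 122/290 = 0.42069 and z = 1.282 (z² = 1.643524).
1 + z²/n = 1.005667.
Adjusted center: (0.42069 + z²/(2n))/1.005667 = 0.42114.
Radicand: p̂(1−p̂)/n + z²/(4n²) = 0.000840379 + 0.000004886 = 0.000845265.
Half-width = z·√(radicand)/denom = 1.282·0.029073/1.005667 = 0.03706.
Interval: 0.42114 ± 0.03706 → (0.3841, 0.4582).

(0.3841, 0.4582)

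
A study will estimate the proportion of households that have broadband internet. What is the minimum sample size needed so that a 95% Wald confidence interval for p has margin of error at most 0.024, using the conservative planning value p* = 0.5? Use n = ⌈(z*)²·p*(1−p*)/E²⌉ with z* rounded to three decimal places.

n = 1668

The 95% critical value is z* = 1.960.
p*(1−p*) = 0.50·0.50 = 0.2500.
(z*)²·p*(1−p*)/E² = 3.841600·0.2500/0.000576 = 1667.361.
Rounding up, n = 1668.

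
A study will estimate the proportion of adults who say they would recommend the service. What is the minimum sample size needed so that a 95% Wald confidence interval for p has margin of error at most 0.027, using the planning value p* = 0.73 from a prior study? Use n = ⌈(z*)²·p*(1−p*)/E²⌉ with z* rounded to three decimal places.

n = 1039

For 95% confidence, z* = 1.960.
p*(1−p*) = 0.73·0.27 = 0.1971.
(z*)²·p*(1−p*)/E² = 3.841600·0.1971/0.000729 = 1038.655.
Rounding up, n = 1039.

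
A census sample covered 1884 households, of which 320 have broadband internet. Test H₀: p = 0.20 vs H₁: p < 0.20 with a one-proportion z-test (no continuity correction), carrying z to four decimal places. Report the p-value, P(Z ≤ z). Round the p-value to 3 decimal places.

The sample proportion is 320/1884 = 0.16985.
SE₀ = √(0.20·0.80/1884) = 0.009216.
z = (p̂ − p₀)/SE = (320/1884 − 0.20)/0.009216 ≈ -3.2715.
p-value = P(Z ≤ z) with z = -3.2715 → 0.001.

p-value = 0.001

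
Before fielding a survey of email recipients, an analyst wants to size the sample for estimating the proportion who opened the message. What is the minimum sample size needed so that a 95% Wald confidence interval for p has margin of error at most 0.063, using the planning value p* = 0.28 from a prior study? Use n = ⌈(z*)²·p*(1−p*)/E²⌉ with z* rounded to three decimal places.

n = 196

The 95% critical value is z* = 1.960.
p*(1−p*) = 0.2016.
Required n before rounding: 3.841600 × 0.2016 / 0.063² = 195.129.
⌈195.129⌉ = 196.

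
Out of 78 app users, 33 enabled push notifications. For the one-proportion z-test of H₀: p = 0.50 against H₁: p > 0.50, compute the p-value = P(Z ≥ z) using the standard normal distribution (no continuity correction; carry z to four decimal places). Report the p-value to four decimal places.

p-value = 0.9129

p̂ = 33/78 = 0.42308.
SE₀ = √(0.50·0.50/78) = 0.056614.
Test statistic (full precision, shown to 4 dp): z = (33/78 − 0.50)/SE₀ ≈ -1.3587.
p-value = P(Z ≥ z) with z = -1.3587 → 0.9129.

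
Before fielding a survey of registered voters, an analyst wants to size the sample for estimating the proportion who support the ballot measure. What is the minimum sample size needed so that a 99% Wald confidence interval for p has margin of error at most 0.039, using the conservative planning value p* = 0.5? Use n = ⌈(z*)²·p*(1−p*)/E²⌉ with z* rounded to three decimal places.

n = 1091

The 99% critical value is z* = 2.576.
p*(1−p*) = 0.2500.
(z*)²·p*(1−p*)/E² = 6.635776·0.2500/0.001521 = 1090.693.
Rounding up, n = 1091.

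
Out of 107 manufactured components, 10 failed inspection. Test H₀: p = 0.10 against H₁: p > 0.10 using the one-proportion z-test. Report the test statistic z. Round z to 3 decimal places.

Sample proportion p̂ = 10/107 = 0.09346.
Null standard error: √(0.10·0.90/107) = √0.000841121 = 0.029002.
Test statistic: z = -0.00654/0.029002 = -0.226.

z = -0.226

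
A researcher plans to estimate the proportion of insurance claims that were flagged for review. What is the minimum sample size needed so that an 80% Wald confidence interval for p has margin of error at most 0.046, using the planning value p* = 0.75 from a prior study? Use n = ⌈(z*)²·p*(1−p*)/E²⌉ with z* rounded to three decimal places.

n = 146

z* = 1.282 at the 80% level.
p*(1−p*) = 0.75·0.25 = 0.1875.
(z*)²·p*(1−p*)/E² = 1.643524·0.1875/0.002116 = 145.634.
⌈145.634⌉ = 146.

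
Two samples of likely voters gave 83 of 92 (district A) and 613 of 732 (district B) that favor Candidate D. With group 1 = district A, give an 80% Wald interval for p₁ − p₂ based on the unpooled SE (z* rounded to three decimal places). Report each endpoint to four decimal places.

p̂₁ = 83/92 = 0.90217, p̂₂ = 613/732 = 0.83743; p̂₁ − p̂₂ = 0.06474.
Unpooled SE = √(p̂₁(1−p̂₁)/n₁ + p̂₂(1−p̂₂)/n₂) = √(0.000959306 + 0.000185983) = 0.033842.
For 80% confidence, z* = 1.282. Margin = 1.282·0.033842 = 0.04339.
CI: 0.06474 ± 0.04339 = (0.0214, 0.1081).

(0.0214, 0.1081)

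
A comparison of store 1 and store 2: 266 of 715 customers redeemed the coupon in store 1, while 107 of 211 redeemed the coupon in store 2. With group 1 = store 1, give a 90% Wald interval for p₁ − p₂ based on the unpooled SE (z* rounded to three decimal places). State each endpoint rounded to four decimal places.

(-0.1990, -0.0711)

p̂₁ = 0.37203, p̂₂ = 0.50711, so the observed difference is -0.13508.
SE = √(0.000326746 + 0.001184595) = √0.001511341 = 0.038876.
The 90% critical value is z* = 1.645. Margin = 1.645·0.038876 = 0.06395.
CI: -0.13508 ± 0.06395 = (-0.1990, -0.0711).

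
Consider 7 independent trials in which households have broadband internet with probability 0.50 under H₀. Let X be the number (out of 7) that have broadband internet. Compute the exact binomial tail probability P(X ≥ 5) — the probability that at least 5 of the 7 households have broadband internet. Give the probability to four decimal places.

X ~ Binomial(n=7, p=0.50).
P(X ≥ 5) = C(7,5)·0.50^5·0.50^2 + C(7,6)·0.50^6·0.50^1 + C(7,7)·0.50^7·0.50^0.
= 0.164062 + 0.054688 + 0.007812 = 0.2266.

P = 0.2266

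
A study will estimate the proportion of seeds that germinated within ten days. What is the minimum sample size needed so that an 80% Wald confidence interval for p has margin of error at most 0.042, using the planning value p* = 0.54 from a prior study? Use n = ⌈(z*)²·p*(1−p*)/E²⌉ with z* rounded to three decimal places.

For 80% confidence, z* = 1.282.
p*(1−p*) = 0.2484.
Required n before rounding: 1.643524 × 0.2484 / 0.042² = 231.435.
Rounding up, n = 232.

n = 232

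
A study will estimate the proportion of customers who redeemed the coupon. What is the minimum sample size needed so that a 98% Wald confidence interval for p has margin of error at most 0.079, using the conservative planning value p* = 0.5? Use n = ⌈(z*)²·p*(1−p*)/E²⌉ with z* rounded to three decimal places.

For 98% confidence, z* = 2.326.
p*(1−p*) = 0.50·0.50 = 0.2500.
Required n before rounding: 5.410276 × 0.2500 / 0.079² = 216.723.
⌈216.723⌉ = 217.

n = 217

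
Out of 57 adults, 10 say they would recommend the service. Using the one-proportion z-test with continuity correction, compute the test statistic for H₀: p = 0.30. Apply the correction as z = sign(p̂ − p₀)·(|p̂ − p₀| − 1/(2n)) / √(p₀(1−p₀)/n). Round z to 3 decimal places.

The sample proportion is 10/57 = 0.17544. p̂ − p₀ = -0.124561.
Continuity correction 1/(2n) = 1/114 = 0.008772.
Corrected numerator: |-0.124561| − 0.008772 = 0.115789.
Null standard error: √(0.30·0.70/57) = √0.003684211 = 0.060698.
z = −0.115789/0.060698 = -1.908.

z = -1.908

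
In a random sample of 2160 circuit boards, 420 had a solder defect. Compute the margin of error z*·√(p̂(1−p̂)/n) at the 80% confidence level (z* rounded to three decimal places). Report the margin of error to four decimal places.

With x = 420 successes in n = 2160, p̂ = 0.19444.
SE(p̂) = √(0.19444·0.80556/2160) = 0.008516.
The 80% critical value is z* = 1.282.
So ME = 0.0109.

ME = 0.0109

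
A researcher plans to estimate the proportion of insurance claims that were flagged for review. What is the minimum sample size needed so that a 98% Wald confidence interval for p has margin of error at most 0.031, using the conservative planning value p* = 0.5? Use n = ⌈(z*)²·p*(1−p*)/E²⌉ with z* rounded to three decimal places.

n = 1408

For 98% confidence, z* = 2.326.
p*(1−p*) = 0.2500.
(z*)²·p*(1−p*)/E² = 5.410276·0.2500/0.000961 = 1407.460.
Rounding up, n = 1408.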